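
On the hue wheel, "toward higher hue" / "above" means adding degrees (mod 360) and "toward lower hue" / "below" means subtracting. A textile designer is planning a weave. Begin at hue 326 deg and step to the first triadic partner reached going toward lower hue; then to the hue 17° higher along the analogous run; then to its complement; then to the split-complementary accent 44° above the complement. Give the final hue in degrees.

−120° (triadic ↓): 326 − 120 = 206°
+17° (analog 17° ↑): 206 + 17 = 223°
+180° (complement): 223 + 180 = 403 → 403 − 360 = 43°
+224° (split-comp 44° ↑): 43 + 224 = 267°

267°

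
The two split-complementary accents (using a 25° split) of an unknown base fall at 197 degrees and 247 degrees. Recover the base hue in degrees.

42°

The accents sit 25° either side of the complement, so the complement is their short-arc midpoint on the wheel.
Short-arc midpoint of 197° and 247°: 222°.
Base is 180° from the complement: 222 − 180 = 42°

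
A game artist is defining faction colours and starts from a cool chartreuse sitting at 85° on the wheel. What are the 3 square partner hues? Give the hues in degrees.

A square tetradic scheme places four hues every 90°.
85 + 90 = 175°
85 + 180 = 265°
85 + 270 = 355°

175°, 265°, and 355°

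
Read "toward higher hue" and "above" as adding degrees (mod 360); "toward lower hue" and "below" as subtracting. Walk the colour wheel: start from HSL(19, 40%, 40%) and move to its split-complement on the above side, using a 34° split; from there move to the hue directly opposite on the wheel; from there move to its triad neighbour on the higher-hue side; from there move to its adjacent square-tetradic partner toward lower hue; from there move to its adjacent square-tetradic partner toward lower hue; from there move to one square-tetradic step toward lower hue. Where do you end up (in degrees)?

split-comp 34° ↑ +214°: 19 + 214 = 233°
complement +180°: 233 + 180 = 413 → 413 − 360 = 53°
triadic ↑ +120°: 53 + 120 = 173°
square ↓ −90°: 173 − 90 = 83°
square ↓ −90°: 83 − 90 = -7 → -7 + 360 = 353°
square ↓ −90°: 353 − 90 = 263°

263°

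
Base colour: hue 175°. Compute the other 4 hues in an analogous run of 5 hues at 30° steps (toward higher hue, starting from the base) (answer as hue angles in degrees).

205°, 235°, 265°, and 295°

Analogous hues sit every 30° along the wheel.
175 + 30 = 205°
175 + 60 = 235°
175 + 90 = 265°
175 + 120 = 295°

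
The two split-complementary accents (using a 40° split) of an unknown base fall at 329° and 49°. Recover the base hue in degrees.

189°

The accents sit 40° either side of the complement, so the complement is their short-arc midpoint on the wheel.
Short-arc midpoint of 329° and 49°: 9°.
Base is 180° from the complement: 9 − 180 = -171 → -171 + 360 = 189°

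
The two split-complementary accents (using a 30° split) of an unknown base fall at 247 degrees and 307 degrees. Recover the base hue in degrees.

97°

The accents sit 30° either side of the complement, so the complement is their short-arc midpoint on the wheel.
Short-arc midpoint of 247° and 307°: 277°.
Base is 180° from the complement: 277 − 180 = 97°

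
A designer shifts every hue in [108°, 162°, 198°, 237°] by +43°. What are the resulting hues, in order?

108 + 43 = 151°
162 + 43 = 205°
198 + 43 = 241°
237 + 43 = 280°

151°, 205°, 241°, 280°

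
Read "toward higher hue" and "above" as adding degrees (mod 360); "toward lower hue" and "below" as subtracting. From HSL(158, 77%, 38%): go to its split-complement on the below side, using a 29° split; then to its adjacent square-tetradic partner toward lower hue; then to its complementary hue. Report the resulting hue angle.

158 + 151 = 309°   (split-comp 29° ↓)
309 − 90 = 219°   (square ↓)
219 + 180 = 399 → 399 − 360 = 39°   (complement)

39°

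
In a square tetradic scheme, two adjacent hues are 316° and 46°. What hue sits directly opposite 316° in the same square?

A square tetradic scheme places four hues 90° apart; opposite corners are 180° apart.
316 + 180 = 496 → 496 − 360 = 136°

136°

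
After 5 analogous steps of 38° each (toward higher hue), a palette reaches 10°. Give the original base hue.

180°

5 steps of 38° (toward higher hue) give a net shift of +190°.
Start = end − shift: 10 − 190 = -180 → -180 + 360 = 180°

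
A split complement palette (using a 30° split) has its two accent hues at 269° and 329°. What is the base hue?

119°

The accents sit 30° either side of the complement, so the complement is their short-arc midpoint on the wheel.
Short-arc midpoint of 269° and 329°: 299°.
Base is 180° from the complement: 299 − 180 = 119°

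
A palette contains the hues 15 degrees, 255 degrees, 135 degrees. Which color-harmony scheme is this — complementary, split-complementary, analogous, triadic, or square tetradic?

triadic

Sort the hues: 15°, 135°, 255°.
Successive gaps around the wheel: 120°, 120°, 120°.
Three hues equally spaced 120° apart form a triad.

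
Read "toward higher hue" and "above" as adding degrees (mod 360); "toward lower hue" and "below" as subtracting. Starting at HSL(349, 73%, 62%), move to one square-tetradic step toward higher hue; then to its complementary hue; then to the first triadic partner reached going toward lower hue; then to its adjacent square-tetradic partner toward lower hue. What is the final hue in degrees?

+90° (square ↑): 349 + 90 = 439 → 439 − 360 = 79°
+180° (complement): 79 + 180 = 259°
−120° (triadic ↓): 259 − 120 = 139°
−90° (square ↓): 139 − 90 = 49°

49°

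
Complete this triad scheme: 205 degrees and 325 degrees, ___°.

A triad places three hues 120° apart.
The full set through 205° is {85°, 205°, 325°}.
Given {205°, 325°}, the missing hue is 85°.

85°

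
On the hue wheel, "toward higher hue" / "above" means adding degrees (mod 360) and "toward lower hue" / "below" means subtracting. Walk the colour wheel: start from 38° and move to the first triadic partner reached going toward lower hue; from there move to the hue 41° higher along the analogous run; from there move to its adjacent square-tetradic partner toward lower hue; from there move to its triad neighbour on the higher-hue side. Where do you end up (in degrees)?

38 − 120 = -82 → -82 + 360 = 278°   (triadic ↓)
278 + 41 = 319°   (analog 41° ↑)
319 − 90 = 229°   (square ↓)
229 + 120 = 349°   (triadic ↑)

349°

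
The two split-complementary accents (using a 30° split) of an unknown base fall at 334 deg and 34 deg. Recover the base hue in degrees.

184°

The accents sit 30° either side of the complement, so the complement is their short-arc midpoint on the wheel.
Short-arc midpoint of 334° and 34°: 4°.
Base is 180° from the complement: 4 − 180 = -176 → -176 + 360 = 184°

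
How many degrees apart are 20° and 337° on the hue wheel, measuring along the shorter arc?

43°

|20 − 337| = 317.
The shorter arc is 360 − 317 = 43°.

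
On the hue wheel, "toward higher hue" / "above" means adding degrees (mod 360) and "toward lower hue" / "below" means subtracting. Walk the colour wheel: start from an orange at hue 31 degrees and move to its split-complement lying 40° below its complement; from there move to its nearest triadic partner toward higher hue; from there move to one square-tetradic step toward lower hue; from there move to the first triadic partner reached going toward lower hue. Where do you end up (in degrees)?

81°

+140° (split-comp 40° ↓): 31 + 140 = 171°
+120° (triadic ↑): 171 + 120 = 291°
−90° (square ↓): 291 − 90 = 201°
−120° (triadic ↓): 201 − 120 = 81°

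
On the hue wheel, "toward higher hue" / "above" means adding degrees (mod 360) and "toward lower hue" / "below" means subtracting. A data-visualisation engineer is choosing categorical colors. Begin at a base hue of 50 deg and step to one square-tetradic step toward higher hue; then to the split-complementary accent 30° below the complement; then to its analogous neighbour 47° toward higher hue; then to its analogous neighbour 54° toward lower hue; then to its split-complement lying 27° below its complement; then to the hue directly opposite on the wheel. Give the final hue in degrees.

+90° (square ↑): 50 + 90 = 140°
+150° (split-comp 30° ↓): 140 + 150 = 290°
+47° (analog 47° ↑): 290 + 47 = 337°
−54° (analog 54° ↓): 337 − 54 = 283°
+153° (split-comp 27° ↓): 283 + 153 = 436 → 436 − 360 = 76°
+180° (complement): 76 + 180 = 256°

256°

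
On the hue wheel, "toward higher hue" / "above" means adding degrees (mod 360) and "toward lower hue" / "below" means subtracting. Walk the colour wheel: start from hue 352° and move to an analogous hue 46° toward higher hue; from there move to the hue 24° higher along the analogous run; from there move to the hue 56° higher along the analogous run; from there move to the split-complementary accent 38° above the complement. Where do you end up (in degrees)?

352 + 46 = 398 → 398 − 360 = 38°   (analog 46° ↑)
38 + 24 = 62°   (analog 24° ↑)
62 + 56 = 118°   (analog 56° ↑)
118 + 218 = 336°   (split-comp 38° ↑)

336°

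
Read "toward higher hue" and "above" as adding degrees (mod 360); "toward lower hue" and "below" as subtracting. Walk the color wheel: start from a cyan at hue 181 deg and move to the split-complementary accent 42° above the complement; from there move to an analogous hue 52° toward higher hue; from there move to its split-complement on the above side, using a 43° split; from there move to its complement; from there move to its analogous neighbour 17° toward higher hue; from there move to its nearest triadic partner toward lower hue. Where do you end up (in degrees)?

181 + 222 = 403 → 403 − 360 = 43°   (split-comp 42° ↑)
43 + 52 = 95°   (analog 52° ↑)
95 + 223 = 318°   (split-comp 43° ↑)
318 + 180 = 498 → 498 − 360 = 138°   (complement)
138 + 17 = 155°   (analog 17° ↑)
155 − 120 = 35°   (triadic ↓)

35°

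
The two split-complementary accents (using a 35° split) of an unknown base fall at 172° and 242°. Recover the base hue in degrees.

27°

The accents sit 35° either side of the complement, so the complement is their short-arc midpoint on the wheel.
Short-arc midpoint of 172° and 242°: 207°.
Base is 180° from the complement: 207 − 180 = 27°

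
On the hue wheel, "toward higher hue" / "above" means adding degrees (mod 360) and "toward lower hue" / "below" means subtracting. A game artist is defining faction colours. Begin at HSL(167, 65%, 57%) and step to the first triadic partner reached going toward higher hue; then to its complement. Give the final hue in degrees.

107°

triadic ↑ +120°: 167 + 120 = 287°
complement +180°: 287 + 180 = 467 → 467 − 360 = 107°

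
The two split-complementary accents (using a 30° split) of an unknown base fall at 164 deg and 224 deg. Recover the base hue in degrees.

The accents sit 30° either side of the complement, so the complement is their short-arc midpoint on the wheel.
Short-arc midpoint of 164° and 224°: 194°.
Base is 180° from the complement: 194 − 180 = 14°

14°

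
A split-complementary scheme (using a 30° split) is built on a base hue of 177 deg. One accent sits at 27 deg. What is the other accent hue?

Split-complementary hues sit 30° either side of the complement.
Complement of the base 177°: 177 + 180 = 357°
The given accent 27° is 30° one side of 357°; the other accent sits 30° the other side: 357 − 30 = 327°

327°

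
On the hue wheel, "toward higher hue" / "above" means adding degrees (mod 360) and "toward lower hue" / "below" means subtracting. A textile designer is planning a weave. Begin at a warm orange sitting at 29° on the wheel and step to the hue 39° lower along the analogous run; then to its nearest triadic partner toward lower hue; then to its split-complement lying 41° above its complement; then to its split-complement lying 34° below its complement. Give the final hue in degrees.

237°

29 − 39 = -10 → -10 + 360 = 350°   (analog 39° ↓)
350 − 120 = 230°   (triadic ↓)
230 + 221 = 451 → 451 − 360 = 91°   (split-comp 41° ↑)
91 + 146 = 237°   (split-comp 34° ↓)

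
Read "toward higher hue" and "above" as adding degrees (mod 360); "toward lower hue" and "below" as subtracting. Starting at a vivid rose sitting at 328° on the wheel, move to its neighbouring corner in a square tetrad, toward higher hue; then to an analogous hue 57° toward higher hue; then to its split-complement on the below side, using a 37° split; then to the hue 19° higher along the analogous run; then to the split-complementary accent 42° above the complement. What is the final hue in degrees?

+90° (square ↑): 328 + 90 = 418 → 418 − 360 = 58°
+57° (analog 57° ↑): 58 + 57 = 115°
+143° (split-comp 37° ↓): 115 + 143 = 258°
+19° (analog 19° ↑): 258 + 19 = 277°
+222° (split-comp 42° ↑): 277 + 222 = 499 → 499 − 360 = 139°

139°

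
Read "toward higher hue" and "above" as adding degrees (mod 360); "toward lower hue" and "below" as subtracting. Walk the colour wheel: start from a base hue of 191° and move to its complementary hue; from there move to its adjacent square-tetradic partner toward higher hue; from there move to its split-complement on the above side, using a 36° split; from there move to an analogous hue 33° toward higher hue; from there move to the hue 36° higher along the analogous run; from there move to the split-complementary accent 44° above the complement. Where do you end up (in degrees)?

250°

+180° (complement): 191 + 180 = 371 → 371 − 360 = 11°
+90° (square ↑): 11 + 90 = 101°
+216° (split-comp 36° ↑): 101 + 216 = 317°
+33° (analog 33° ↑): 317 + 33 = 350°
+36° (analog 36° ↑): 350 + 36 = 386 → 386 − 360 = 26°
+224° (split-comp 44° ↑): 26 + 224 = 250°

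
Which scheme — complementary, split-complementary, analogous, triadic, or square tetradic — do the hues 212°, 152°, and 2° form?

Sort the hues: 2°, 152°, 212°.
Successive gaps around the wheel: 150°, 60°, 150°.
Two 150° gaps and one 60° gap — a base hue opposite a pair of accents 30° either side of its complement — is the split-complementary pattern.

split-complementary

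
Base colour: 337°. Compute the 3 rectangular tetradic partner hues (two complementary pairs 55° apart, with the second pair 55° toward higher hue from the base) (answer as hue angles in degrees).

337 + 55 = 392 → 392 − 360 = 32°
337 + 180 = 517 → 517 − 360 = 157°
337 + 235 = 572 → 572 − 360 = 212°

32°, 157°, 212°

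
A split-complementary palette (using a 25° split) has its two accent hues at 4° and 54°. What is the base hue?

209°

The accents sit 25° either side of the complement, so the complement is their short-arc midpoint on the wheel.
Short-arc midpoint of 4° and 54°: 29°.
Base is 180° from the complement: 29 − 180 = -151 → -151 + 360 = 209°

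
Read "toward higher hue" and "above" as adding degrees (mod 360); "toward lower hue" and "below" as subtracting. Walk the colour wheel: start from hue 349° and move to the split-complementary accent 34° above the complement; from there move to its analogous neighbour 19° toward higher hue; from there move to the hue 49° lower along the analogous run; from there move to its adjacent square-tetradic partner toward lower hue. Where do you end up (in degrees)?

83°

split-comp 34° ↑ +214°: 349 + 214 = 563 → 563 − 360 = 203°
analog 19° ↑ +19°: 203 + 19 = 222°
analog 49° ↓ −49°: 222 − 49 = 173°
square ↓ −90°: 173 − 90 = 83°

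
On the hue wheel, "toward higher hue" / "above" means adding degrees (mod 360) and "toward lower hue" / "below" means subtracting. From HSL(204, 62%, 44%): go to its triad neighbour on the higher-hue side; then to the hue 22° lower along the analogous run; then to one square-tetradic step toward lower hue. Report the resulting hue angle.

212°

triadic ↑ +120°: 204 + 120 = 324°
analog 22° ↓ −22°: 324 − 22 = 302°
square ↓ −90°: 302 − 90 = 212°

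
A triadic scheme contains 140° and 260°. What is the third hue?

20°

A triad spaces three hues 120° apart.
The full set is {20°, 140°, 260°}.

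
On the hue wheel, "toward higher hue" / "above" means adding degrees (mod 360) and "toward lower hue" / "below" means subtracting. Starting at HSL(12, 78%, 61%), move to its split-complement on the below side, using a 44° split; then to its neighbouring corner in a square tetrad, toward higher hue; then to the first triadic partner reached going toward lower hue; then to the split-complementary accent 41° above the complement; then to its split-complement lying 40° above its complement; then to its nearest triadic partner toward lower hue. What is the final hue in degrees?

split-comp 44° ↓ +136°: 12 + 136 = 148°
square ↑ +90°: 148 + 90 = 238°
triadic ↓ −120°: 238 − 120 = 118°
split-comp 41° ↑ +221°: 118 + 221 = 339°
split-comp 40° ↑ +220°: 339 + 220 = 559 → 559 − 360 = 199°
triadic ↓ −120°: 199 − 120 = 79°

79°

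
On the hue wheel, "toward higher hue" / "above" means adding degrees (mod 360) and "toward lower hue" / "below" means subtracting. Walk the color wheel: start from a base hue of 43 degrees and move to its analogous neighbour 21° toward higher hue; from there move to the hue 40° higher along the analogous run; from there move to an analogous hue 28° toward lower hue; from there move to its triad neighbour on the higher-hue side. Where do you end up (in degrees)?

196°

+21° (analog 21° ↑): 43 + 21 = 64°
+40° (analog 40° ↑): 64 + 40 = 104°
−28° (analog 28° ↓): 104 − 28 = 76°
+120° (triadic ↑): 76 + 120 = 196°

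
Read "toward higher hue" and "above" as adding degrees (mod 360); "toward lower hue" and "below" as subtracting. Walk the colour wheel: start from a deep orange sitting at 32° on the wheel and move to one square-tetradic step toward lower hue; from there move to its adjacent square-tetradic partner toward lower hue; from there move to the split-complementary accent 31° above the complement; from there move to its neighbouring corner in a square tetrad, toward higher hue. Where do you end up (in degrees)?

153°

−90° (square ↓): 32 − 90 = -58 → -58 + 360 = 302°
−90° (square ↓): 302 − 90 = 212°
+211° (split-comp 31° ↑): 212 + 211 = 423 → 423 − 360 = 63°
+90° (square ↑): 63 + 90 = 153°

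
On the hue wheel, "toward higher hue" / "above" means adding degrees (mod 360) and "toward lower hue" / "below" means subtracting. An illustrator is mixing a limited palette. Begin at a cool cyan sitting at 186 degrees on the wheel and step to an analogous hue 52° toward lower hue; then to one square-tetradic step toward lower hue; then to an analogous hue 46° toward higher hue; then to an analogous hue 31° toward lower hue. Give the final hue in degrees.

59°

−52° (analog 52° ↓): 186 − 52 = 134°
−90° (square ↓): 134 − 90 = 44°
+46° (analog 46° ↑): 44 + 46 = 90°
−31° (analog 31° ↓): 90 − 31 = 59°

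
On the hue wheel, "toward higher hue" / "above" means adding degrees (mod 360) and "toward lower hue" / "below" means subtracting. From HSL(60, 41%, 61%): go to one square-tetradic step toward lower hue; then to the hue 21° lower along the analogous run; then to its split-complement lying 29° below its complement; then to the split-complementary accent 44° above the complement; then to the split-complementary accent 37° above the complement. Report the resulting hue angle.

60 − 90 = -30 → -30 + 360 = 330°   (square ↓)
330 − 21 = 309°   (analog 21° ↓)
309 + 151 = 460 → 460 − 360 = 100°   (split-comp 29° ↓)
100 + 224 = 324°   (split-comp 44° ↑)
324 + 217 = 541 → 541 − 360 = 181°   (split-comp 37° ↑)

181°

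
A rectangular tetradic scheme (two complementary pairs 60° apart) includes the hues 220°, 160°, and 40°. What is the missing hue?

340°

A rectangular tetradic uses two complementary pairs 60° apart: offsets 0°, 60°, 180°, 240°.
Among {40°, 160°, 220°}, 40° and 220° are a 180° pair.
The remaining hue 160° needs its own complement: 160 + 180 = 340°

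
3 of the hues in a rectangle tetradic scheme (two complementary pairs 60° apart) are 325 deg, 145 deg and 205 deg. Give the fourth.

A rectangular tetradic uses two complementary pairs 60° apart: offsets 0°, 60°, 180°, 240°.
Among {145°, 205°, 325°}, 325° and 145° are a 180° pair.
The remaining hue 205° needs its own complement: 205 + 180 = 385 → 385 − 360 = 25°

25°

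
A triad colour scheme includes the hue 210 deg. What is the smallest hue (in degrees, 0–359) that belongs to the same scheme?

A triad places three hues 120° apart.
The full set through 210° is {90°, 210°, 330°}.

90°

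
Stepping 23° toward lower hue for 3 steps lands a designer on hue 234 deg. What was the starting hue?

303°

3 steps of 23° (toward lower hue) give a net shift of −69°.
Start = end − shift: 234 + 69 = 303°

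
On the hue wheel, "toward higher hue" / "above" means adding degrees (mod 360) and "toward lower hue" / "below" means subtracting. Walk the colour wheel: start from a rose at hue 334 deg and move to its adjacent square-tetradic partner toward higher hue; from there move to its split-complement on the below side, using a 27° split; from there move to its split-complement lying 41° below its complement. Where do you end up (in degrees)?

334 + 90 = 424 → 424 − 360 = 64°   (square ↑)
64 + 153 = 217°   (split-comp 27° ↓)
217 + 139 = 356°   (split-comp 41° ↓)

356°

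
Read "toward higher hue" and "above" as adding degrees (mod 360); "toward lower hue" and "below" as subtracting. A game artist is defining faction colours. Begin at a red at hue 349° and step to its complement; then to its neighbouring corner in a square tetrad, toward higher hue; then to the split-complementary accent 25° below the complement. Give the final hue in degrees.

+180° (complement): 349 + 180 = 529 → 529 − 360 = 169°
+90° (square ↑): 169 + 90 = 259°
+155° (split-comp 25° ↓): 259 + 155 = 414 → 414 − 360 = 54°

54°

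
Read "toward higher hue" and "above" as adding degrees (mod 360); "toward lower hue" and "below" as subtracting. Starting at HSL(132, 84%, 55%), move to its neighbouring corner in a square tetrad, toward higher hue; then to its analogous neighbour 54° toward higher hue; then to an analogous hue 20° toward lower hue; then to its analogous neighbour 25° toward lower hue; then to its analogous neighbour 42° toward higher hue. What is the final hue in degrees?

132 + 90 = 222°   (square ↑)
222 + 54 = 276°   (analog 54° ↑)
276 − 20 = 256°   (analog 20° ↓)
256 − 25 = 231°   (analog 25° ↓)
231 + 42 = 273°   (analog 42° ↑)

273°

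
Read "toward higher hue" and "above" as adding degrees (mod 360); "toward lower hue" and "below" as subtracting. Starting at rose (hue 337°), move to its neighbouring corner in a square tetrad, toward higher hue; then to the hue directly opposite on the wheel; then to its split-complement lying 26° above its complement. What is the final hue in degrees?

square ↑ +90°: 337 + 90 = 427 → 427 − 360 = 67°
complement +180°: 67 + 180 = 247°
split-comp 26° ↑ +206°: 247 + 206 = 453 → 453 − 360 = 93°

93°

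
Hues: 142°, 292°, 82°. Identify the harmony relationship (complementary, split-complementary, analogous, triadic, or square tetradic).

Sort the hues: 82°, 142°, 292°.
Successive gaps around the wheel: 60°, 150°, 150°.
Two 150° gaps and one 60° gap — a base hue opposite a pair of accents 30° either side of its complement — is the split-complementary pattern.

split-complementary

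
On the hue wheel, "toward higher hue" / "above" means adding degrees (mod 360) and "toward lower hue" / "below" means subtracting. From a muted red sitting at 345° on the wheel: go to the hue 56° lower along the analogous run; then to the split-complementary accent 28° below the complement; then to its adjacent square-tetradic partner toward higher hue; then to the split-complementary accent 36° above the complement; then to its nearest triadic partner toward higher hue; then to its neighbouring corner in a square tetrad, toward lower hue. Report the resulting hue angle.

57°

345 − 56 = 289°   (analog 56° ↓)
289 + 152 = 441 → 441 − 360 = 81°   (split-comp 28° ↓)
81 + 90 = 171°   (square ↑)
171 + 216 = 387 → 387 − 360 = 27°   (split-comp 36° ↑)
27 + 120 = 147°   (triadic ↑)
147 − 90 = 57°   (square ↓)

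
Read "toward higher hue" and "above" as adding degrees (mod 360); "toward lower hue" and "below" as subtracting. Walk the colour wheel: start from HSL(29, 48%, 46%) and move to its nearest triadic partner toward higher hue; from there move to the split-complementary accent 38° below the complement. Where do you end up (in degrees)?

+120° (triadic ↑): 29 + 120 = 149°
+142° (split-comp 38° ↓): 149 + 142 = 291°

291°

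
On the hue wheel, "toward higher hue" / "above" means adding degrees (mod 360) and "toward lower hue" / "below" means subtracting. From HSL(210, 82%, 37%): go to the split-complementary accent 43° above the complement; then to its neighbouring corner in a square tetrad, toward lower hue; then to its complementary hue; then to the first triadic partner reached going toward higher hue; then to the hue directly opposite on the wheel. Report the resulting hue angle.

210 + 223 = 433 → 433 − 360 = 73°   (split-comp 43° ↑)
73 − 90 = -17 → -17 + 360 = 343°   (square ↓)
343 + 180 = 523 → 523 − 360 = 163°   (complement)
163 + 120 = 283°   (triadic ↑)
283 + 180 = 463 → 463 − 360 = 103°   (complement)

103°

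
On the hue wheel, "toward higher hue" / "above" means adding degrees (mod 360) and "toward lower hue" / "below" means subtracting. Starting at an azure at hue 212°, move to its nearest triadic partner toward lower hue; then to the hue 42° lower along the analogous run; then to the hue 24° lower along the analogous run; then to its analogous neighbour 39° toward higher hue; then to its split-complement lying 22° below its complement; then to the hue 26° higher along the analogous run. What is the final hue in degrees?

−120° (triadic ↓): 212 − 120 = 92°
−42° (analog 42° ↓): 92 − 42 = 50°
−24° (analog 24° ↓): 50 − 24 = 26°
+39° (analog 39° ↑): 26 + 39 = 65°
+158° (split-comp 22° ↓): 65 + 158 = 223°
+26° (analog 26° ↑): 223 + 26 = 249°

249°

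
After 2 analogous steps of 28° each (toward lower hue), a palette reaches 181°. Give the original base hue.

2 steps of 28° (toward lower hue) give a net shift of −56°.
Start = end − shift: 181 + 56 = 237°

237°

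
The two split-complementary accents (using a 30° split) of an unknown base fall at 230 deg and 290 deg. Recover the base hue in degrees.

The accents sit 30° either side of the complement, so the complement is their short-arc midpoint on the wheel.
Short-arc midpoint of 230° and 290°: 260°.
Base is 180° from the complement: 260 − 180 = 80°

80°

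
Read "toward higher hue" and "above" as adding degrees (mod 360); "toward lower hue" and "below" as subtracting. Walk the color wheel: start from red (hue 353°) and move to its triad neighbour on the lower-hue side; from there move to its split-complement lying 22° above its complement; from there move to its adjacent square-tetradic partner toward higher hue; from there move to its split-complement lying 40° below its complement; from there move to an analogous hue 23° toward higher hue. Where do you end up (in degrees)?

353 − 120 = 233°   (triadic ↓)
233 + 202 = 435 → 435 − 360 = 75°   (split-comp 22° ↑)
75 + 90 = 165°   (square ↑)
165 + 140 = 305°   (split-comp 40° ↓)
305 + 23 = 328°   (analog 23° ↑)

328°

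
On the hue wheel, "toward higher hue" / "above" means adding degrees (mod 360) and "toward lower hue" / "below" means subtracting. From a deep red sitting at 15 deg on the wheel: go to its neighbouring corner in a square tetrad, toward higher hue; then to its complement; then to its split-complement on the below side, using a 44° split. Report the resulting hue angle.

61°

+90° (square ↑): 15 + 90 = 105°
+180° (complement): 105 + 180 = 285°
+136° (split-comp 44° ↓): 285 + 136 = 421 → 421 − 360 = 61°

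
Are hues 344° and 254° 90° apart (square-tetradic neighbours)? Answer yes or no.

yes

Angular distance: |344 − 254| = 90 = 90°.
90° apart (square-tetradic neighbours) requires 90°.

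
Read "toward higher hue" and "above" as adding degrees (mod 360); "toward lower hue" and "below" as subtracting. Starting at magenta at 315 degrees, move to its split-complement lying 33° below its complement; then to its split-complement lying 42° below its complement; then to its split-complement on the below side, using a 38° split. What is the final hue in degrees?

22°

+147° (split-comp 33° ↓): 315 + 147 = 462 → 462 − 360 = 102°
+138° (split-comp 42° ↓): 102 + 138 = 240°
+142° (split-comp 38° ↓): 240 + 142 = 382 → 382 − 360 = 22°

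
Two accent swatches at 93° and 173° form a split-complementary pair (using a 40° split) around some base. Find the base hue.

The accents sit 40° either side of the complement, so the complement is their short-arc midpoint on the wheel.
Short-arc midpoint of 93° and 173°: 133°.
Base is 180° from the complement: 133 − 180 = -47 → -47 + 360 = 313°

313°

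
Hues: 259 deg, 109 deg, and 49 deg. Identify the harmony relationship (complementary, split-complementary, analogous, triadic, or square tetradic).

Sort the hues: 49°, 109°, 259°.
Successive gaps around the wheel: 60°, 150°, 150°.
Two 150° gaps and one 60° gap — a base hue opposite a pair of accents 30° either side of its complement — is the split-complementary pattern.

split-complementary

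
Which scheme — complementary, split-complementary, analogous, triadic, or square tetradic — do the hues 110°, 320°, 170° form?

split-complementary

Sort the hues: 110°, 170°, 320°.
Successive gaps around the wheel: 60°, 150°, 150°.
Two 150° gaps and one 60° gap — a base hue opposite a pair of accents 30° either side of its complement — is the split-complementary pattern.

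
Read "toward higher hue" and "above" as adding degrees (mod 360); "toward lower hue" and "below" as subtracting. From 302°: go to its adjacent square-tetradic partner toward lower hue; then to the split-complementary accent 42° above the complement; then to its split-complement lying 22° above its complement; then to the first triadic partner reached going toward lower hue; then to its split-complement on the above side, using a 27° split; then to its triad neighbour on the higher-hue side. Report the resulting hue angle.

123°

302 − 90 = 212°   (square ↓)
212 + 222 = 434 → 434 − 360 = 74°   (split-comp 42° ↑)
74 + 202 = 276°   (split-comp 22° ↑)
276 − 120 = 156°   (triadic ↓)
156 + 207 = 363 → 363 − 360 = 3°   (split-comp 27° ↑)
3 + 120 = 123°   (triadic ↑)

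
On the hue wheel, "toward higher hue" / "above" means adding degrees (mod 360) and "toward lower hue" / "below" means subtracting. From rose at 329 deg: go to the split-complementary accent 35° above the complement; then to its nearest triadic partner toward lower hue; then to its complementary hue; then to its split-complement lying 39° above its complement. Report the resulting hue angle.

+215° (split-comp 35° ↑): 329 + 215 = 544 → 544 − 360 = 184°
−120° (triadic ↓): 184 − 120 = 64°
+180° (complement): 64 + 180 = 244°
+219° (split-comp 39° ↑): 244 + 219 = 463 → 463 − 360 = 103°

103°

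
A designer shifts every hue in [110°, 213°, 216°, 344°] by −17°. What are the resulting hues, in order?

93°, 196°, 199°, 327°

110 − 17 = 93°
213 − 17 = 196°
216 − 17 = 199°
344 − 17 = 327°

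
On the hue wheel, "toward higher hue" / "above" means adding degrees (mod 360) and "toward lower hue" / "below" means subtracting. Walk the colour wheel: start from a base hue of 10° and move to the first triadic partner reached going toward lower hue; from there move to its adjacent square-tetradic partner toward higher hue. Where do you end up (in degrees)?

triadic ↓ −120°: 10 − 120 = -110 → -110 + 360 = 250°
square ↑ +90°: 250 + 90 = 340°

340°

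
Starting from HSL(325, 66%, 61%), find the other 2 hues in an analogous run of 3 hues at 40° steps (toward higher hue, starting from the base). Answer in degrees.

5° and 45°

Analogous hues sit every 40° along the wheel.
325 + 40 = 365 → 365 − 360 = 5°
325 + 80 = 405 → 405 − 360 = 45°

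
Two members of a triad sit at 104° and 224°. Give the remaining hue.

344°

A triad spaces three hues 120° apart.
The full set is {104°, 224°, 344°}.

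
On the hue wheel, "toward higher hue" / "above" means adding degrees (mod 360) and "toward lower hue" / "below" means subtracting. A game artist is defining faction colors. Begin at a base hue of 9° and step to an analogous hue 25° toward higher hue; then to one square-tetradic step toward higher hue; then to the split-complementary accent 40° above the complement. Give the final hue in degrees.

analog 25° ↑ +25°: 9 + 25 = 34°
square ↑ +90°: 34 + 90 = 124°
split-comp 40° ↑ +220°: 124 + 220 = 344°

344°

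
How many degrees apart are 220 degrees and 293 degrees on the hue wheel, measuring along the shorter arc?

|220 − 293| = 73.
73 ≤ 180, so the shorter arc is 73°.

73°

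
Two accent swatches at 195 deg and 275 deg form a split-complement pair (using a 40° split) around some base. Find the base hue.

55°

The accents sit 40° either side of the complement, so the complement is their short-arc midpoint on the wheel.
Short-arc midpoint of 195° and 275°: 235°.
Base is 180° from the complement: 235 − 180 = 55°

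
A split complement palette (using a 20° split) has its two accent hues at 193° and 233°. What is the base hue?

33°

The accents sit 20° either side of the complement, so the complement is their short-arc midpoint on the wheel.
Short-arc midpoint of 193° and 233°: 213°.
Base is 180° from the complement: 213 − 180 = 33°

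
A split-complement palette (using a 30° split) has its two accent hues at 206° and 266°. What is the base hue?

56°

The accents sit 30° either side of the complement, so the complement is their short-arc midpoint on the wheel.
Short-arc midpoint of 206° and 266°: 236°.
Base is 180° from the complement: 236 − 180 = 56°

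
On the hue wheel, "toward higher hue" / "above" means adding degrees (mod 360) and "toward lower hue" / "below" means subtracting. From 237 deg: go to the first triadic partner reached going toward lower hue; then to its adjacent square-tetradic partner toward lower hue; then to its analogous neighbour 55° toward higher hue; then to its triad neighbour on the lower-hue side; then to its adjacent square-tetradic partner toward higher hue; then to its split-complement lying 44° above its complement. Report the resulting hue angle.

276°

triadic ↓ −120°: 237 − 120 = 117°
square ↓ −90°: 117 − 90 = 27°
analog 55° ↑ +55°: 27 + 55 = 82°
triadic ↓ −120°: 82 − 120 = -38 → -38 + 360 = 322°
square ↑ +90°: 322 + 90 = 412 → 412 − 360 = 52°
split-comp 44° ↑ +224°: 52 + 224 = 276°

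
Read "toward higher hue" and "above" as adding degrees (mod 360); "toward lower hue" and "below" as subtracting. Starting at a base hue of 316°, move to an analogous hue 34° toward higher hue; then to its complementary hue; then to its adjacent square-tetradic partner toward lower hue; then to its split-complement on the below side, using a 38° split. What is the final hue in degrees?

316 + 34 = 350°   (analog 34° ↑)
350 + 180 = 530 → 530 − 360 = 170°   (complement)
170 − 90 = 80°   (square ↓)
80 + 142 = 222°   (split-comp 38° ↓)

222°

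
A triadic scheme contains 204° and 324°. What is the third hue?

A triad spaces three hues 120° apart.
The full set is {84°, 204°, 324°}.

84°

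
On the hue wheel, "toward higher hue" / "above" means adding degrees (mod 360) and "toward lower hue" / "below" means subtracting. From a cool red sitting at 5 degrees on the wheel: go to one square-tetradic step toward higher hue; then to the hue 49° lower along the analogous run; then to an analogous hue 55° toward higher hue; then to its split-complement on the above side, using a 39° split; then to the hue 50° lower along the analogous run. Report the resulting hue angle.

+90° (square ↑): 5 + 90 = 95°
−49° (analog 49° ↓): 95 − 49 = 46°
+55° (analog 55° ↑): 46 + 55 = 101°
+219° (split-comp 39° ↑): 101 + 219 = 320°
−50° (analog 50° ↓): 320 − 50 = 270°

270°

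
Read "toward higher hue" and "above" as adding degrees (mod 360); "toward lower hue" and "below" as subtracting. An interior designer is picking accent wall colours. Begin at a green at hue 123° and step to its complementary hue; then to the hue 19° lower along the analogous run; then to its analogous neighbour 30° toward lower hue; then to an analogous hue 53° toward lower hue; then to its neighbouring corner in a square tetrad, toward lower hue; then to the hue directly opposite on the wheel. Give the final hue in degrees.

291°

complement +180°: 123 + 180 = 303°
analog 19° ↓ −19°: 303 − 19 = 284°
analog 30° ↓ −30°: 284 − 30 = 254°
analog 53° ↓ −53°: 254 − 53 = 201°
square ↓ −90°: 201 − 90 = 111°
complement +180°: 111 + 180 = 291°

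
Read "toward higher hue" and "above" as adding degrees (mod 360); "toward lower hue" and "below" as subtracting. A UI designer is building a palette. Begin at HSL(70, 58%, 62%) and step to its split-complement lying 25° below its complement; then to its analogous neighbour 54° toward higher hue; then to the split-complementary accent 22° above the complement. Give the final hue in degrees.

70 + 155 = 225°   (split-comp 25° ↓)
225 + 54 = 279°   (analog 54° ↑)
279 + 202 = 481 → 481 − 360 = 121°   (split-comp 22° ↑)

121°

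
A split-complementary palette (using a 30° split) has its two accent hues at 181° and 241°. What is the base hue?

31°

The accents sit 30° either side of the complement, so the complement is their short-arc midpoint on the wheel.
Short-arc midpoint of 181° and 241°: 211°.
Base is 180° from the complement: 211 − 180 = 31°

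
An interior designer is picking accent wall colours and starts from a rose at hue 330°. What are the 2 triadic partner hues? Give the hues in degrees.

90° and 210°

A triad places three hues 120° apart.
330 + 120 = 450 → 450 − 360 = 90°
330 + 240 = 570 → 570 − 360 = 210°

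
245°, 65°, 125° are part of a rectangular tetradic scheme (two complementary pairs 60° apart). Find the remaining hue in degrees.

305°

A rectangular tetradic uses two complementary pairs 60° apart: offsets 0°, 60°, 180°, 240°.
Among {65°, 125°, 245°}, 245° and 65° are a 180° pair.
The remaining hue 125° needs its own complement: 125 + 180 = 305°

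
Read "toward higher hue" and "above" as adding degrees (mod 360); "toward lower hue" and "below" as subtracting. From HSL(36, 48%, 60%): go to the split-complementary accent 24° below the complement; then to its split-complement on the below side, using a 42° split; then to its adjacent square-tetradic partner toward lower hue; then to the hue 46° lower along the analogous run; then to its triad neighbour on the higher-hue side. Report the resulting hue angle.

314°

+156° (split-comp 24° ↓): 36 + 156 = 192°
+138° (split-comp 42° ↓): 192 + 138 = 330°
−90° (square ↓): 330 − 90 = 240°
−46° (analog 46° ↓): 240 − 46 = 194°
+120° (triadic ↑): 194 + 120 = 314°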